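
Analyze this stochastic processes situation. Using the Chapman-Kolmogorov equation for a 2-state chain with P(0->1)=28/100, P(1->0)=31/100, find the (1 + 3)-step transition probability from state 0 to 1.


P^4 = P^1 * P^3
Computing via matrix multiplication of the transition matrix.
Entry (0,1) of P^4 = 0.4612

0.4612


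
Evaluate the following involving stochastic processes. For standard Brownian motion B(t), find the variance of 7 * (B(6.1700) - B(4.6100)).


Var(alpha*(B(t)-B(s))) = alpha^2 * (t-s)
= 7^2 * (6.1700 - 4.6100)
= 49 * 1.5600
= 76.4400

76.4400


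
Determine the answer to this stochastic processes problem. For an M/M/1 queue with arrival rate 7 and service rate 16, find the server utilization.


rho = lambda/mu
= 7/16
= 0.4375

0.4375


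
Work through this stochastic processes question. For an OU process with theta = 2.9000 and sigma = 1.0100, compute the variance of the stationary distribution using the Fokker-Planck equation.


Stationary variance = sigma^2 / (2*theta)
= 1.0100^2 / (2*2.9000)
= 1.0201 / 5.8000
= 0.1759

0.1759


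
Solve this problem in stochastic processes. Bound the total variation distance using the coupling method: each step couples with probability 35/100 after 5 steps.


TV distance bound <= (1-delta)^n
= (1 - 0.3500)^5
= 0.6500^5
= 0.1160

0.1160


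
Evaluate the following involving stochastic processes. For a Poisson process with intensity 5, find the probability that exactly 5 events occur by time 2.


P(N(t)=k) = (lambda*t)^k * exp(-lambda*t) / k!
lambda*t = 10
= 10^5 * exp(-10) / 5!
= 100000 * 4.5400e-05 / 120
= 0.0378

0.0378


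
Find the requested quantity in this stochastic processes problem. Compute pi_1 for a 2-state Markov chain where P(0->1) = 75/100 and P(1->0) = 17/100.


Stationary distribution: pi_0 = p10/(p01+p10), pi_1 = p01/(p01+p10)
p01 = 0.7500, p10 = 0.1700
pi_1 = 0.8152

0.8152


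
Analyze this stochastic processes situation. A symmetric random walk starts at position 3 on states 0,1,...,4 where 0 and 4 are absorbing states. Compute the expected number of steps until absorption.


For symmetric RW on 0,...,N with absorbing barriers, E(i) = i*(N-i)
E(3) = 3 * 1 = 3

3


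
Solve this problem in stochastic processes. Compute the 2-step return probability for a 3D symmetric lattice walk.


P(return in 2 steps) = P(reverse first step) = 1/(2d)
= 1/6
= 0.1667

0.1667


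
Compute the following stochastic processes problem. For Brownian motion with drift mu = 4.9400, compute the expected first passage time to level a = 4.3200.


Expected first passage time = a/mu
= 4.3200/4.9400
= 0.8745

0.8745


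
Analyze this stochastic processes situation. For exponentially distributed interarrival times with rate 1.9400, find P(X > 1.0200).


P(X > t) = exp(-lambda * t)
= exp(-1.9400 * 1.0200)
= exp(-1.9788) = 0.1382

0.1382


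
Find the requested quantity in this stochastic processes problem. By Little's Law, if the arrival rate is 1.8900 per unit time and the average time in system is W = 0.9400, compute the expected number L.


Little's Law: L = lambda * W
= 1.8900 * 0.9400
= 1.7766

1.7766


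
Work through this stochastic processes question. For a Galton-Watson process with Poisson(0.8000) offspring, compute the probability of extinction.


Since mu = 0.8000 <= 1, extinction probability = 1.

1.0000


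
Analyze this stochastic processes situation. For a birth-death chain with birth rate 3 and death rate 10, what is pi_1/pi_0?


For birth-death process, pi_n/pi_0 = (lambda/mu)^n
= (3/10)^1
= 0.3000

0.3000


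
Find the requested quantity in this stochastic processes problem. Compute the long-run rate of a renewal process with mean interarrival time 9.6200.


Long-run renewal rate = 1/E(X)
= 1/9.6200
= 0.1040

0.1040


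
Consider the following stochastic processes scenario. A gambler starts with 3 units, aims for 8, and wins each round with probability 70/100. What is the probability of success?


Gambler's ruin formula:
r = q/p = 0.3000/0.7000 = 0.4286
P(win) = (1 - r^i)/(1 - r^N)
= (1 - 0.4286^3)/(1 - 0.4286^8)
= 0.9223

0.9223


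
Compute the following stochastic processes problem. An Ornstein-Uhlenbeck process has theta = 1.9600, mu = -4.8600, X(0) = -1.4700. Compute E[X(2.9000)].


E[X(t)] = mu + (X(0) - mu)*exp(-theta*t)
= -4.8600 + (-1.4700 - -4.8600)*exp(-1.9600*2.9000)
= -4.8600 + 3.3900 * 0.0034
= -4.8485

-4.8485


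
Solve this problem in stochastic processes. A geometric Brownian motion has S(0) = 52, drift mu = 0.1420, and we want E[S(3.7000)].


E[S(t)] = S(0) * exp(mu * t)
= 52 * exp(0.1420 * 3.7000)
= 52 * 1.6911
= 87.9390

87.9390


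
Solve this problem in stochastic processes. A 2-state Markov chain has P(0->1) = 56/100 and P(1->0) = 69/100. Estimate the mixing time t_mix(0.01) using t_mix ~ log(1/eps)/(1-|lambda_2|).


lambda_2 = |1 - p01 - p10| = |1 - 0.5600 - 0.6900| = 0.2500
t_mix ~ log(1/eps)/(1 - |lambda_2|)
= log(100)/(1 - 0.2500) = 4.6052/0.7500
= 6.1402

6.1402


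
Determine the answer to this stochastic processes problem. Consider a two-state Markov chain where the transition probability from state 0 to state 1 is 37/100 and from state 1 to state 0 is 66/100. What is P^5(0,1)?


Computing P^5 by matrix multiplication.
P = [[0.6300, 0.3700], [0.6600, 0.3400]]
After raising P to the power 5:
P^5(0,1) = 0.3592

0.3592


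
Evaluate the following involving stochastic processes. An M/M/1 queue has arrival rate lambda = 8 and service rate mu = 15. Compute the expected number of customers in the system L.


rho = 8/15 = 0.5333
L = rho/(1-rho)
= 0.5333/0.4667
= 1.1429

1.1429


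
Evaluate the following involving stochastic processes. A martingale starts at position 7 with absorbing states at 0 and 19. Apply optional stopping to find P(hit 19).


By optional stopping theorem: E(M at tau) = M(0) = 7
P(hit 19)*19 + P(hit 0)*0 = 7
P(hit 19) = (7 - 0)/(19 - 0) = 7/19 = 0.3684

0.3684


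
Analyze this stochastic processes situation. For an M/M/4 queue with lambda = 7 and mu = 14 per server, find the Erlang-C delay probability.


a = lambda/mu = 0.5000
rho = a/c = 0.1250
Erlang-C formula applied:
C(c,a) = 0.0018

0.0018


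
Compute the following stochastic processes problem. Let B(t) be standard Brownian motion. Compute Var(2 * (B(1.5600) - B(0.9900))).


Var(alpha*(B(t)-B(s))) = alpha^2 * (t-s)
= 2^2 * (1.5600 - 0.9900)
= 4 * 0.5700
= 2.2800

2.2800


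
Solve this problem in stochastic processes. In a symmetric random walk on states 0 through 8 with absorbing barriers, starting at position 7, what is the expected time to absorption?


For symmetric RW on 0,...,N with absorbing barriers, E(i) = i*(N-i)
E(7) = 7 * 1 = 7

7


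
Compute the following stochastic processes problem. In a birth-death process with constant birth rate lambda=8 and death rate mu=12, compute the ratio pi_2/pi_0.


For birth-death process, pi_n/pi_0 = (lambda/mu)^n
= (8/12)^2
= 0.4444

0.4444


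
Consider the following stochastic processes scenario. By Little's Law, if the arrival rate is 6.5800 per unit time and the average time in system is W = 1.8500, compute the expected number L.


Little's Law: L = lambda * W
= 6.5800 * 1.8500
= 12.1730

12.1730


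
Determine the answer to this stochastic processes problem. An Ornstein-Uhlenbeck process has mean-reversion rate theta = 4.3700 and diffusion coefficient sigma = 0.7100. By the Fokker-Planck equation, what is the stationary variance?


Stationary variance = sigma^2 / (2*theta)
= 0.7100^2 / (2*4.3700)
= 0.5041 / 8.7400
= 0.0577

0.0577


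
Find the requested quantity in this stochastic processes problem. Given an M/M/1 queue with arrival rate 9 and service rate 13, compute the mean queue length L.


rho = 9/13 = 0.6923
L = rho/(1-rho)
= 0.6923/0.3077
= 2.2500

2.2500


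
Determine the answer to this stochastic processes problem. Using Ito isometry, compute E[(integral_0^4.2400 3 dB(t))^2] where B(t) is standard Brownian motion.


By Ito isometry: E[(int f dB)^2] = int f^2 dt
= 3^2 * 4.2400
= 9 * 4.2400 = 38.1600

38.1600


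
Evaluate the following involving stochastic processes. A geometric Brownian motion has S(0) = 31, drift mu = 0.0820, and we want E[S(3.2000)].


E[S(t)] = S(0) * exp(mu * t)
= 31 * exp(0.0820 * 3.2000)
= 31 * 1.3000
= 40.3014

40.3014


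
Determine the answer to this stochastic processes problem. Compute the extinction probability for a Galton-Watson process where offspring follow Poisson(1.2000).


Since mu = 1.2000 > 1, extinction prob q < 1.
Solve s = exp(mu*(s-1)) iteratively.
q = 0.6863

0.6863


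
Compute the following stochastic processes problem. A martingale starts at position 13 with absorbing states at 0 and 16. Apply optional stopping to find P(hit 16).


By optional stopping theorem: E(M at tau) = M(0) = 13
P(hit 16)*16 + P(hit 0)*0 = 13
P(hit 16) = (13 - 0)/(16 - 0) = 13/16 = 0.8125

0.8125


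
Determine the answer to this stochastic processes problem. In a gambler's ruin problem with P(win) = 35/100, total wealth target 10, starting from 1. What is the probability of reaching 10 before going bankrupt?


Gambler's ruin formula:
r = q/p = 0.6500/0.3500 = 1.8571
P(win) = (1 - r^i)/(1 - r^N)
= (1 - 1.8571^1)/(1 - 1.8571^10)
= 0.0018

0.0018


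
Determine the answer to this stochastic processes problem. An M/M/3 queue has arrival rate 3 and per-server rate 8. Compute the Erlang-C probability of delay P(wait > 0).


a = lambda/mu = 0.3750
rho = a/c = 0.1250
Erlang-C formula applied:
C(c,a) = 0.0069

0.0069


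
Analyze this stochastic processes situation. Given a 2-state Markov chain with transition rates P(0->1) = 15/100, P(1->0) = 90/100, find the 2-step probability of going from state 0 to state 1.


Computing P^2 by matrix multiplication.
P = [[0.8500, 0.1500], [0.9000, 0.1000]]
After raising P to the power 2:
P^2(0,1) = 0.1425

0.1425


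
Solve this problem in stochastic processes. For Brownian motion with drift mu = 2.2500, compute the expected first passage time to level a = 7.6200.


Expected first passage time = a/mu
= 7.6200/2.2500
= 3.3867

3.3867


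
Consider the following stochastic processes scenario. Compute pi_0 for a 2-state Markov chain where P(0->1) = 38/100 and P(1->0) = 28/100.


Stationary distribution: pi_0 = p10/(p01+p10), pi_1 = p01/(p01+p10)
p01 = 0.3800, p10 = 0.2800
pi_0 = 0.4242

0.4242


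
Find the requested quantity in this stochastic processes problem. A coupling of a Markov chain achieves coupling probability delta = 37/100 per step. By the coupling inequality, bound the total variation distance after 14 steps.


TV distance bound <= (1-delta)^n
= (1 - 0.3700)^14
= 0.6300^14
= 0.0016

0.0016


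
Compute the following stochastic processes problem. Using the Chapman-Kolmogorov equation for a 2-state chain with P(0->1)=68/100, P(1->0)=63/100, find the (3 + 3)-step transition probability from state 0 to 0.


P^6 = P^3 * P^3
Computing via matrix multiplication of the transition matrix.
Entry (0,0) of P^6 = 0.4814

0.4814


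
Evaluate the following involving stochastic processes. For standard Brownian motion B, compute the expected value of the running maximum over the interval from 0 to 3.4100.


E(max B(s)) = sqrt(2t/pi)
= sqrt(2*3.4100/pi)
= sqrt(2.1709)
= 1.4734

1.4734


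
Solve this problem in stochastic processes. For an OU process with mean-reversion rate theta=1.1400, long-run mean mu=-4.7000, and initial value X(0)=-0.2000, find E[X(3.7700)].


E[X(t)] = mu + (X(0) - mu)*exp(-theta*t)
= -4.7000 + (-0.2000 - -4.7000)*exp(-1.1400*3.7700)
= -4.7000 + 4.5000 * 0.0136
= -4.6388

-4.6388


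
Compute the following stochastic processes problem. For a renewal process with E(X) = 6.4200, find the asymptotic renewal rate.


Long-run renewal rate = 1/E(X)
= 1/6.4200
= 0.1558

0.1558


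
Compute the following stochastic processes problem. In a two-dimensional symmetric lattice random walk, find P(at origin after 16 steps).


P = C(16,8)^2 / 4^16
= 12870^2 / 4294967296
= 165636900 / 4294967296
= 0.0386

0.0386


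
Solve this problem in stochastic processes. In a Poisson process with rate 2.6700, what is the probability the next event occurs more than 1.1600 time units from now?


P(X > t) = exp(-lambda * t)
= exp(-2.6700 * 1.1600)
= exp(-3.0972) = 0.0452

0.0452


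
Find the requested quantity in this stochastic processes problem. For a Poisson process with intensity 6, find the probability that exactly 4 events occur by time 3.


P(N(t)=k) = (lambda*t)^k * exp(-lambda*t) / k!
lambda*t = 18
= 18^4 * exp(-18) / 4!
= 104976 * 1.5230e-08 / 24
= 6.6616e-05

6.6616e-05


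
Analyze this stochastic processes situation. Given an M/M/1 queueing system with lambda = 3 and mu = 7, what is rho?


rho = lambda/mu
= 3/7
= 0.4286

0.4286


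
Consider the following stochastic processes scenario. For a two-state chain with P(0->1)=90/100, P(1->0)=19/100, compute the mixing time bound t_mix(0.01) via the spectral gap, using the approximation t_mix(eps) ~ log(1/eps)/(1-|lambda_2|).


lambda_2 = |1 - p01 - p10| = |1 - 0.9000 - 0.1900| = 0.0900
t_mix ~ log(1/eps)/(1 - |lambda_2|)
= log(100)/(1 - 0.0900) = 4.6052/0.9100
= 5.0606

5.0606


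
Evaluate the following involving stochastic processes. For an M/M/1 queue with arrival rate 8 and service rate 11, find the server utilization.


rho = lambda/mu
= 8/11
= 0.7273

0.7273


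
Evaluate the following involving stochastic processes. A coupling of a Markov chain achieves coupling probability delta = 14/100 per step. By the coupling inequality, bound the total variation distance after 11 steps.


TV distance bound <= (1-delta)^n
= (1 - 0.1400)^11
= 0.8600^11
= 0.1903

0.1903


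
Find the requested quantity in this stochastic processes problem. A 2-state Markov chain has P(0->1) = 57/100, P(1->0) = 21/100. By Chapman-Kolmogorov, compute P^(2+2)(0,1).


P^4 = P^2 * P^2
Computing via matrix multiplication of the transition matrix.
Entry (0,1) of P^4 = 0.7291

0.7291


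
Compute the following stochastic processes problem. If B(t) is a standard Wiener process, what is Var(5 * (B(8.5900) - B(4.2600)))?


Var(alpha*(B(t)-B(s))) = alpha^2 * (t-s)
= 5^2 * (8.5900 - 4.2600)
= 25 * 4.3300
= 108.2500

108.2500


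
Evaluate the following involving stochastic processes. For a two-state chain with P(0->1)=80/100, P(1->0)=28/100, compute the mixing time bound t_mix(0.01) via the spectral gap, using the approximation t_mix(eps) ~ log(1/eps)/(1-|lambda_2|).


lambda_2 = |1 - p01 - p10| = |1 - 0.8000 - 0.2800| = 0.0800
t_mix ~ log(1/eps)/(1 - |lambda_2|)
= log(100)/(1 - 0.0800) = 4.6052/0.9200
= 5.0056

5.0056


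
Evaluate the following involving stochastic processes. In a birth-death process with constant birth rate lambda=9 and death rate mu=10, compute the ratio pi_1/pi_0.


For birth-death process, pi_n/pi_0 = (lambda/mu)^n
= (9/10)^1
= 0.9000

0.9000


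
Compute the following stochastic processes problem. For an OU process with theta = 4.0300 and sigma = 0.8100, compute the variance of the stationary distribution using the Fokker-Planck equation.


Stationary variance = sigma^2 / (2*theta)
= 0.8100^2 / (2*4.0300)
= 0.6561 / 8.0600
= 0.0814

0.0814


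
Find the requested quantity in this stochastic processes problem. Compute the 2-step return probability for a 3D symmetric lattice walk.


P(return in 2 steps) = P(reverse first step) = 1/(2d)
= 1/6
= 0.1667

0.1667


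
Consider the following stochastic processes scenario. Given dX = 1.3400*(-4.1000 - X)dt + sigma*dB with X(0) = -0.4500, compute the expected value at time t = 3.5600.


E[X(t)] = mu + (X(0) - mu)*exp(-theta*t)
= -4.1000 + (-0.4500 - -4.1000)*exp(-1.3400*3.5600)
= -4.1000 + 3.6500 * 0.0085
= -4.0691

-4.0691


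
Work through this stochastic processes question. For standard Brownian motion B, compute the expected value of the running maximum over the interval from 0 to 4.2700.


E(max B(s)) = sqrt(2t/pi)
= sqrt(2*4.2700/pi)
= sqrt(2.7184)
= 1.6487

1.6487


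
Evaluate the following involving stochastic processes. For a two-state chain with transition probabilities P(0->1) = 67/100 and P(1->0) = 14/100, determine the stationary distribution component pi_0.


Stationary distribution: pi_0 = p10/(p01+p10), pi_1 = p01/(p01+p10)
p01 = 0.6700, p10 = 0.1400
pi_0 = 0.1728

0.1728


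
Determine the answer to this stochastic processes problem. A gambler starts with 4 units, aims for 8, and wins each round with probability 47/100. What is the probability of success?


Gambler's ruin formula:
r = q/p = 0.5300/0.4700 = 1.1277
P(win) = (1 - r^i)/(1 - r^N)
= (1 - 1.1277^4)/(1 - 1.1277^8)
= 0.3821

0.3821


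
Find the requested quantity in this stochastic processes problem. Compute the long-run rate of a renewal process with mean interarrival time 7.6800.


Long-run renewal rate = 1/E(X)
= 1/7.6800
= 0.1302

0.1302


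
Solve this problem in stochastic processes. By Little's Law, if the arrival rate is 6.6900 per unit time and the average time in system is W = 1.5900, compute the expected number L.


Little's Law: L = lambda * W
= 6.6900 * 1.5900
= 10.6371

10.6371


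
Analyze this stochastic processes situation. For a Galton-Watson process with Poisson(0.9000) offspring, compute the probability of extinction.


Since mu = 0.9000 <= 1, extinction probability = 1.

1.0000


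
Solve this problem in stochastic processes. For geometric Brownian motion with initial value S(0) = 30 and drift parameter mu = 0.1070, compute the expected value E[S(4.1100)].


E[S(t)] = S(0) * exp(mu * t)
= 30 * exp(0.1070 * 4.1100)
= 30 * 1.5524
= 46.5705

46.5705


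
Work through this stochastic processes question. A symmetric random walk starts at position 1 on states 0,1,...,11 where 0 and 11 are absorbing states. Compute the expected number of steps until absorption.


For symmetric RW on 0,...,N with absorbing barriers, E(i) = i*(N-i)
E(1) = 1 * 10 = 10

10


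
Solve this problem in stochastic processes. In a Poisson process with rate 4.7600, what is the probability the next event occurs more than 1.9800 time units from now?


P(X > t) = exp(-lambda * t)
= exp(-4.7600 * 1.9800)
= exp(-9.4248) = 8.0698e-05

8.0698e-05


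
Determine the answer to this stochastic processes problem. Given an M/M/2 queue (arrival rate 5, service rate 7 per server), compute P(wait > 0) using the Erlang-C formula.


a = lambda/mu = 0.7143
rho = a/c = 0.3571
Erlang-C formula applied:
C(c,a) = 0.1880

0.1880


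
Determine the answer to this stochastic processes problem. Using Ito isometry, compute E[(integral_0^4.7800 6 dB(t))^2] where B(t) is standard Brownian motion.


By Ito isometry: E[(int f dB)^2] = int f^2 dt
= 6^2 * 4.7800
= 36 * 4.7800 = 172.0800

172.0800


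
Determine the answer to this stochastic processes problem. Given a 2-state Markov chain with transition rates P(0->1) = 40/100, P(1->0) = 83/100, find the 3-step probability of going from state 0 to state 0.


Computing P^3 by matrix multiplication.
P = [[0.6000, 0.4000], [0.8300, 0.1700]]
After raising P to the power 3:
P^3(0,0) = 0.6708

0.6708


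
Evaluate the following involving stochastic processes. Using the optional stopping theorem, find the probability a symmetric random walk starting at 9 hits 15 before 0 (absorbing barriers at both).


By optional stopping theorem: E(M at tau) = M(0) = 9
P(hit 15)*15 + P(hit 0)*0 = 9
P(hit 15) = (9 - 0)/(15 - 0) = 3/5 = 0.6000

0.6000


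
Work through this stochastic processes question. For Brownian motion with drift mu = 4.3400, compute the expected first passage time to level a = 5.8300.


Expected first passage time = a/mu
= 5.8300/4.3400
= 1.3433

1.3433


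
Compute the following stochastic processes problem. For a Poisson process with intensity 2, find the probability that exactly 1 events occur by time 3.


P(N(t)=k) = (lambda*t)^k * exp(-lambda*t) / k!
lambda*t = 6
= 6^1 * exp(-6) / 1!
= 6 * 0.0025 / 1
= 0.0149

0.0149


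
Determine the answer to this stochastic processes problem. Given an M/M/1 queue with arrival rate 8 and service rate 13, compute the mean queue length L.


rho = 8/13 = 0.6154
L = rho/(1-rho)
= 0.6154/0.3846
= 1.6000

1.6000


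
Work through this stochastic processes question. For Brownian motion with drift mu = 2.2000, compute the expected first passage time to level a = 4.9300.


Expected first passage time = a/mu
= 4.9300/2.2000
= 2.2409

2.2409


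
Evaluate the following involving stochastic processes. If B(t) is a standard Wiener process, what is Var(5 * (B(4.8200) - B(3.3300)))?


Var(alpha*(B(t)-B(s))) = alpha^2 * (t-s)
= 5^2 * (4.8200 - 3.3300)
= 25 * 1.4900
= 37.2500

37.2500


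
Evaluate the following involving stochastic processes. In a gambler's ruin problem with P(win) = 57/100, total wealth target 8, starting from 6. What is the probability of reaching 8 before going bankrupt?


Gambler's ruin formula:
r = q/p = 0.4300/0.5700 = 0.7544
P(win) = (1 - r^i)/(1 - r^N)
= (1 - 0.7544^6)/(1 - 0.7544^8)
= 0.9113

0.9113


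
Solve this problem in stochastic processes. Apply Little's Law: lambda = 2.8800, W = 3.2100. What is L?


Little's Law: L = lambda * W
= 2.8800 * 3.2100
= 9.2448

9.2448


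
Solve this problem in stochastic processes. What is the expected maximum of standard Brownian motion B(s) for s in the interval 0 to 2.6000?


E(max B(s)) = sqrt(2t/pi)
= sqrt(2*2.6000/pi)
= sqrt(1.6552)
= 1.2866

1.2866


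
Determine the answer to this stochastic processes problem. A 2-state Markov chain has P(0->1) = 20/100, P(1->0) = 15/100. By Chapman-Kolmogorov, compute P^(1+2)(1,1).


P^3 = P^1 * P^2
Computing via matrix multiplication of the transition matrix.
Entry (1,1) of P^3 = 0.6891

0.6891


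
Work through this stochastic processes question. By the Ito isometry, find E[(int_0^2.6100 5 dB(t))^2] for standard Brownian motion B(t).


By Ito isometry: E[(int f dB)^2] = int f^2 dt
= 5^2 * 2.6100
= 25 * 2.6100 = 65.2500

65.2500


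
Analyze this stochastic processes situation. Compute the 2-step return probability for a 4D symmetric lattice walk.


P(return in 2 steps) = P(reverse first step) = 1/(2d)
= 1/8
= 0.1250

0.1250


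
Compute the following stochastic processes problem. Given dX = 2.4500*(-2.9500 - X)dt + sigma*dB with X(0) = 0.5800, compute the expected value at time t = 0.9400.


E[X(t)] = mu + (X(0) - mu)*exp(-theta*t)
= -2.9500 + (0.5800 - -2.9500)*exp(-2.4500*0.9400)
= -2.9500 + 3.5300 * 0.1000
= -2.5971

-2.5971


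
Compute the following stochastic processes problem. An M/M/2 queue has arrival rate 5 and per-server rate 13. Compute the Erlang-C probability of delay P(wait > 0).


a = lambda/mu = 0.3846
rho = a/c = 0.1923
Erlang-C formula applied:
C(c,a) = 0.0620

0.0620


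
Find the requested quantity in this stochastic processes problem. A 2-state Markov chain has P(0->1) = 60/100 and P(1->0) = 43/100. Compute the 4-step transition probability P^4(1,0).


Computing P^4 by matrix multiplication.
P = [[0.4000, 0.6000], [0.4300, 0.5700]]
After raising P to the power 4:
P^4(1,0) = 0.4175

0.4175


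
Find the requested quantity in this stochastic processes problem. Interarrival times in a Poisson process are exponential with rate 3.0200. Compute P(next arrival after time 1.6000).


P(X > t) = exp(-lambda * t)
= exp(-3.0200 * 1.6000)
= exp(-4.8320) = 0.0080

0.0080


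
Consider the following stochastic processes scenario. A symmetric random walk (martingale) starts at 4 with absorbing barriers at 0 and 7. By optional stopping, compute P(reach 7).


By optional stopping theorem: E(M at tau) = M(0) = 4
P(hit 7)*7 + P(hit 0)*0 = 4
P(hit 7) = (4 - 0)/(7 - 0) = 4/7 = 0.5714

0.5714


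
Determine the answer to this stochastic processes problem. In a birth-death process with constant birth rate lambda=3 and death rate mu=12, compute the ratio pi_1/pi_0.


For birth-death process, pi_n/pi_0 = (lambda/mu)^n
= (3/12)^1
= 0.2500

0.2500


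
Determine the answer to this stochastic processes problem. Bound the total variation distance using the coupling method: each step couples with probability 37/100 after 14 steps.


TV distance bound <= (1-delta)^n
= (1 - 0.3700)^14
= 0.6300^14
= 0.0016

0.0016


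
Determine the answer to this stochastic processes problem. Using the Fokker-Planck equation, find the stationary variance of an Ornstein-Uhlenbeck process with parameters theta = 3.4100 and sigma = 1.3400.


Stationary variance = sigma^2 / (2*theta)
= 1.3400^2 / (2*3.4100)
= 1.7956 / 6.8200
= 0.2633

0.2633


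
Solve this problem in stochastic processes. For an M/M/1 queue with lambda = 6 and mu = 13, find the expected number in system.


rho = 6/13 = 0.4615
L = rho/(1-rho)
= 0.4615/0.5385
= 0.8571

0.8571


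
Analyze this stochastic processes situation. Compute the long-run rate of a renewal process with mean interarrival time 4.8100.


Long-run renewal rate = 1/E(X)
= 1/4.8100
= 0.2079

0.2079


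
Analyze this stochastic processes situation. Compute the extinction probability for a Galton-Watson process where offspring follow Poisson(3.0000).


Since mu = 3.0000 > 1, extinction prob q < 1.
Solve s = exp(mu*(s-1)) iteratively.
q = 0.0595

0.0595


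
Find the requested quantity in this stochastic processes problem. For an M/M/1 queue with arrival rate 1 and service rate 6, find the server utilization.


rho = lambda/mu
= 1/6
= 0.1667

0.1667


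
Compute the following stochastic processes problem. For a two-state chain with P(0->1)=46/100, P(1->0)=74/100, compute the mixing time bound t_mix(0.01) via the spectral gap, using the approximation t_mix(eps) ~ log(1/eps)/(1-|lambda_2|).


lambda_2 = |1 - p01 - p10| = |1 - 0.4600 - 0.7400| = 0.2000
t_mix ~ log(1/eps)/(1 - |lambda_2|)
= log(100)/(1 - 0.2000) = 4.6052/0.8000
= 5.7565

5.7565


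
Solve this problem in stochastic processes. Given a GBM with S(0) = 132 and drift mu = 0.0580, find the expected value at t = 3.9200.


E[S(t)] = S(0) * exp(mu * t)
= 132 * exp(0.0580 * 3.9200)
= 132 * 1.2553
= 165.6972

165.6972


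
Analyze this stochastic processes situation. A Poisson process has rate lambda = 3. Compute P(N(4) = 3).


P(N(t)=k) = (lambda*t)^k * exp(-lambda*t) / k!
lambda*t = 12
= 12^3 * exp(-12) / 3!
= 1728 * 6.1442e-06 / 6
= 0.0018

0.0018


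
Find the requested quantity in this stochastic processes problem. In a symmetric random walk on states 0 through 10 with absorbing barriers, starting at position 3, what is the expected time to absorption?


For symmetric RW on 0,...,N with absorbing barriers, E(i) = i*(N-i)
E(3) = 3 * 7 = 21

21


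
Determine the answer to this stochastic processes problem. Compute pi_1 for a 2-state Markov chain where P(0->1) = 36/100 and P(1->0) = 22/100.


Stationary distribution: pi_0 = p10/(p01+p10), pi_1 = p01/(p01+p10)
p01 = 0.3600, p10 = 0.2200
pi_1 = 0.6207

0.6207


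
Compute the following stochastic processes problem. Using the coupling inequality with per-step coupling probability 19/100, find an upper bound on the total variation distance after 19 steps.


TV distance bound <= (1-delta)^n
= (1 - 0.1900)^19
= 0.8100^19
= 0.0182

0.0182


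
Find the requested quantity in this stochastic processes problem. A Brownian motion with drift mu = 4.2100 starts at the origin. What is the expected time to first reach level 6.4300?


Expected first passage time = a/mu
= 6.4300/4.2100
= 1.5273

1.5273


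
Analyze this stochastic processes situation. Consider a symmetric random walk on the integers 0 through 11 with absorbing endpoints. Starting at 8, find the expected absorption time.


For symmetric RW on 0,...,N with absorbing barriers, E(i) = i*(N-i)
E(8) = 8 * 3 = 24

24


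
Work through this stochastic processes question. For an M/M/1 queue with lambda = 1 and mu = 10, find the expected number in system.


rho = 1/10 = 0.1000
L = rho/(1-rho)
= 0.1000/0.9000
= 0.1111

0.1111


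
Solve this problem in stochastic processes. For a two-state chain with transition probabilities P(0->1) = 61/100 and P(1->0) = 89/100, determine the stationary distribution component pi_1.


Stationary distribution: pi_0 = p10/(p01+p10), pi_1 = p01/(p01+p10)
p01 = 0.6100, p10 = 0.8900
pi_1 = 0.4067

0.4067


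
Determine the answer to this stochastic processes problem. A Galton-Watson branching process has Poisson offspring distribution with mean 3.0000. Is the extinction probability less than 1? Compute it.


Since mu = 3.0000 > 1, extinction prob q < 1.
Solve s = exp(mu*(s-1)) iteratively.
q = 0.0595

0.0595


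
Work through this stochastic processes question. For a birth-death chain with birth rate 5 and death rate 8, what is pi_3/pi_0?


For birth-death process, pi_n/pi_0 = (lambda/mu)^n
= (5/8)^3
= 0.2441

0.2441


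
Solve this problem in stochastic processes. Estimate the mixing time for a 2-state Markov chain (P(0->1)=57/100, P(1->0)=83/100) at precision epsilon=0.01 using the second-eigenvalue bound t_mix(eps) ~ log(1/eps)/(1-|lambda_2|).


lambda_2 = |1 - p01 - p10| = |1 - 0.5700 - 0.8300| = 0.4000
t_mix ~ log(1/eps)/(1 - |lambda_2|)
= log(100)/(1 - 0.4000) = 4.6052/0.6000
= 7.6753

7.6753


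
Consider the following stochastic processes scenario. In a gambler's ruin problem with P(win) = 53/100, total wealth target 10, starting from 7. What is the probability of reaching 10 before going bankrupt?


Gambler's ruin formula:
r = q/p = 0.4700/0.5300 = 0.8868
P(win) = (1 - r^i)/(1 - r^N)
= (1 - 0.8868^7)/(1 - 0.8868^10)
= 0.8133

0.8133


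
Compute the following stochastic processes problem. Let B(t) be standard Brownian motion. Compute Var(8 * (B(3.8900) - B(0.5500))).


Var(alpha*(B(t)-B(s))) = alpha^2 * (t-s)
= 8^2 * (3.8900 - 0.5500)
= 64 * 3.3400
= 213.7600

213.7600


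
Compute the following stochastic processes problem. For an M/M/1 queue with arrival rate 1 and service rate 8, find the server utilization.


rho = lambda/mu
= 1/8
= 0.1250

0.1250


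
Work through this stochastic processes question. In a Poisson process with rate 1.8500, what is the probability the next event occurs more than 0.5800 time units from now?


P(X > t) = exp(-lambda * t)
= exp(-1.8500 * 0.5800)
= exp(-1.0730) = 0.3420

0.3420


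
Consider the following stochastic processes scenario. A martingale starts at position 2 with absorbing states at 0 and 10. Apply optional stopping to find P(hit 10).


By optional stopping theorem: E(M at tau) = M(0) = 2
P(hit 10)*10 + P(hit 0)*0 = 2
P(hit 10) = (2 - 0)/(10 - 0) = 1/5 = 0.2000

0.2000


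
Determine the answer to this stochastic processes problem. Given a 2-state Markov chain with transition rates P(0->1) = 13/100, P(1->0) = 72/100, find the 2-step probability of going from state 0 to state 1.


Computing P^2 by matrix multiplication.
P = [[0.8700, 0.1300], [0.7200, 0.2800]]
After raising P to the power 2:
P^2(0,1) = 0.1495

0.1495


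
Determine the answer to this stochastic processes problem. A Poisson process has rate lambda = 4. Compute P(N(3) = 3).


P(N(t)=k) = (lambda*t)^k * exp(-lambda*t) / k!
lambda*t = 12
= 12^3 * exp(-12) / 3!
= 1728 * 6.1442e-06 / 6
= 0.0018

0.0018


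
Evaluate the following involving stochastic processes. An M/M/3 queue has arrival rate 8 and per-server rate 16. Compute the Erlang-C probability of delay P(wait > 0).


a = lambda/mu = 0.5000
rho = a/c = 0.1667
Erlang-C formula applied:
C(c,a) = 0.0152

0.0152


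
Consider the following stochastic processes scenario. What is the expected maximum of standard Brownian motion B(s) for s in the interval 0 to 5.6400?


E(max B(s)) = sqrt(2t/pi)
= sqrt(2*5.6400/pi)
= sqrt(3.5905)
= 1.8949

1.8949


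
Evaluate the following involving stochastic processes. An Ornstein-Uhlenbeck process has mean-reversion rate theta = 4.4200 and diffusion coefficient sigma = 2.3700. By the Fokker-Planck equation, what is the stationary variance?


Stationary variance = sigma^2 / (2*theta)
= 2.3700^2 / (2*4.4200)
= 5.6169 / 8.8400
= 0.6354

0.6354


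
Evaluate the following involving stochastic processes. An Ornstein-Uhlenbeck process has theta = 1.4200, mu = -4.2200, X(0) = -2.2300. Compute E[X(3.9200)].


E[X(t)] = mu + (X(0) - mu)*exp(-theta*t)
= -4.2200 + (-2.2300 - -4.2200)*exp(-1.4200*3.9200)
= -4.2200 + 1.9900 * 0.0038
= -4.2124

-4.2124


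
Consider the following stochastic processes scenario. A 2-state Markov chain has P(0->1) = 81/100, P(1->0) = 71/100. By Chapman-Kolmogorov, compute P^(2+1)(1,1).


P^3 = P^2 * P^1
Computing via matrix multiplication of the transition matrix.
Entry (1,1) of P^3 = 0.4672

0.4672


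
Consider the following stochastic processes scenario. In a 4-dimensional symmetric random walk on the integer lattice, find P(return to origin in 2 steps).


P(return in 2 steps) = P(reverse first step) = 1/(2d)
= 1/8
= 0.1250

0.1250


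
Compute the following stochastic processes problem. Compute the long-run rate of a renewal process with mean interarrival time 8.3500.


Long-run renewal rate = 1/E(X)
= 1/8.3500
= 0.1198

0.1198


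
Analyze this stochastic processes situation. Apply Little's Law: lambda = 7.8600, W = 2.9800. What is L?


Little's Law: L = lambda * W
= 7.8600 * 2.9800
= 23.4228

23.4228


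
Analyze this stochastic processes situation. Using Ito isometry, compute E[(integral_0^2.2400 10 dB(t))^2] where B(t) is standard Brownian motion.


By Ito isometry: E[(int f dB)^2] = int f^2 dt
= 10^2 * 2.2400
= 100 * 2.2400 = 224.0000

224.0000


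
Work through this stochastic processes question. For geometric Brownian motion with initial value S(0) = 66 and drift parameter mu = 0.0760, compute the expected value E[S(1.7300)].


E[S(t)] = S(0) * exp(mu * t)
= 66 * exp(0.0760 * 1.7300)
= 66 * 1.1405
= 75.2740

75.2740


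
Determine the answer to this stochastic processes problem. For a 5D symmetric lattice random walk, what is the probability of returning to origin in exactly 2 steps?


P(return in 2 steps) = P(reverse first step) = 1/(2d)
= 1/10
= 0.1000

0.1000


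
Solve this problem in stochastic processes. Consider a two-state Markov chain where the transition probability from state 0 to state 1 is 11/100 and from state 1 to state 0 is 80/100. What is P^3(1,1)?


Computing P^3 by matrix multiplication.
P = [[0.8900, 0.1100], [0.8000, 0.2000]]
After raising P to the power 3:
P^3(1,1) = 0.1215

0.1215


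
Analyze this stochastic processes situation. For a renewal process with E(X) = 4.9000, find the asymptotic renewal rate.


Long-run renewal rate = 1/E(X)
= 1/4.9000
= 0.2041

0.2041


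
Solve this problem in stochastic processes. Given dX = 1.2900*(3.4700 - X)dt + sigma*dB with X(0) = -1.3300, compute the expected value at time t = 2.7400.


E[X(t)] = mu + (X(0) - mu)*exp(-theta*t)
= 3.4700 + (-1.3300 - 3.4700)*exp(-1.2900*2.7400)
= 3.4700 + -4.8000 * 0.0292
= 3.3300

3.3300


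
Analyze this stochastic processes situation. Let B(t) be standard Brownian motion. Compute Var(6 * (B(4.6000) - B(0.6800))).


Var(alpha*(B(t)-B(s))) = alpha^2 * (t-s)
= 6^2 * (4.6000 - 0.6800)
= 36 * 3.9200
= 141.1200

141.1200


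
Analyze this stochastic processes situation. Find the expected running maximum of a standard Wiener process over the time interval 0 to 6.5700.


E(max B(s)) = sqrt(2t/pi)
= sqrt(2*6.5700/pi)
= sqrt(4.1826)
= 2.0451

2.0451


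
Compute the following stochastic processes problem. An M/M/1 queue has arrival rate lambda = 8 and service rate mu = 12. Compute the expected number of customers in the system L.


rho = 8/12 = 0.6667
L = rho/(1-rho)
= 0.6667/0.3333
= 2.0000

2.0000


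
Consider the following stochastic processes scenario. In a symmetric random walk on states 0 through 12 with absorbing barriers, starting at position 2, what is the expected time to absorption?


For symmetric RW on 0,...,N with absorbing barriers, E(i) = i*(N-i)
E(2) = 2 * 10 = 20

20


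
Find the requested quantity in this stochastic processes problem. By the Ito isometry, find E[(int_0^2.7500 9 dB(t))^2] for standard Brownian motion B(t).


By Ito isometry: E[(int f dB)^2] = int f^2 dt
= 9^2 * 2.7500
= 81 * 2.7500 = 222.7500

222.7500


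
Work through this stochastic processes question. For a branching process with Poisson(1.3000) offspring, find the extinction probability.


Since mu = 1.3000 > 1, extinction prob q < 1.
Solve s = exp(mu*(s-1)) iteratively.
q = 0.5770

0.5770


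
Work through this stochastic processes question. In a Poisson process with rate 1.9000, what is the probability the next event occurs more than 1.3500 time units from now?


P(X > t) = exp(-lambda * t)
= exp(-1.9000 * 1.3500)
= exp(-2.5650) = 0.0769

0.0769


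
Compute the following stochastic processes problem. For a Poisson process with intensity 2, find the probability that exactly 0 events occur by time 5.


P(N(t)=k) = (lambda*t)^k * exp(-lambda*t) / k!
lambda*t = 10
= 10^0 * exp(-10) / 0!
= 1 * 4.5400e-05 / 1
= 4.5400e-05

4.5400e-05


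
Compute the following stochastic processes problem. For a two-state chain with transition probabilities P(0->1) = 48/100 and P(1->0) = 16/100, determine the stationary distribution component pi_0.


Stationary distribution: pi_0 = p10/(p01+p10), pi_1 = p01/(p01+p10)
p01 = 0.4800, p10 = 0.1600
pi_0 = 0.2500

0.2500


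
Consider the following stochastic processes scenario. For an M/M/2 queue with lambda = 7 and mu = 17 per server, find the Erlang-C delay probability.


a = lambda/mu = 0.4118
rho = a/c = 0.2059
Erlang-C formula applied:
C(c,a) = 0.0703

0.0703


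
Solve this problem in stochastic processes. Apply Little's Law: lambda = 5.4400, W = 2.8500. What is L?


Little's Law: L = lambda * W
= 5.4400 * 2.8500
= 15.5040

15.5040


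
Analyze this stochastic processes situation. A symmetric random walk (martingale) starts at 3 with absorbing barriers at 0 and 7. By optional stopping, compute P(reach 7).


By optional stopping theorem: E(M at tau) = M(0) = 3
P(hit 7)*7 + P(hit 0)*0 = 3
P(hit 7) = (3 - 0)/(7 - 0) = 3/7 = 0.4286

0.4286


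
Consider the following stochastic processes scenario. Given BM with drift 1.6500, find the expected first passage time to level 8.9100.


Expected first passage time = a/mu
= 8.9100/1.6500
= 5.4000

5.4000


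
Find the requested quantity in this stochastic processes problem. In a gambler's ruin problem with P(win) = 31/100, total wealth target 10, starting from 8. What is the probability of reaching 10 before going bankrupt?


Gambler's ruin formula:
r = q/p = 0.6900/0.3100 = 2.2258
P(win) = (1 - r^i)/(1 - r^N)
= (1 - 2.2258^8)/(1 - 2.2258^10)
= 0.2016

0.2016


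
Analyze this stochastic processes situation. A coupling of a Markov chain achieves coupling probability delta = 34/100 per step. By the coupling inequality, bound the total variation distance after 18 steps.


TV distance bound <= (1-delta)^n
= (1 - 0.3400)^18
= 0.6600^18
= 5.6466e-04

5.6466e-04


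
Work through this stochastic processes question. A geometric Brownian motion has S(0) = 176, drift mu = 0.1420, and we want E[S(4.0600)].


E[S(t)] = S(0) * exp(mu * t)
= 176 * exp(0.1420 * 4.0600)
= 176 * 1.7798
= 313.2508

313.2508


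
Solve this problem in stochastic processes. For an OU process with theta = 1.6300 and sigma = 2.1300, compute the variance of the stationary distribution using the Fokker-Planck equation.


Stationary variance = sigma^2 / (2*theta)
= 2.1300^2 / (2*1.6300)
= 4.5369 / 3.2600
= 1.3917

1.3917


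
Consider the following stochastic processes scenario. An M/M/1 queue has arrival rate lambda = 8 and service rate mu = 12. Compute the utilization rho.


rho = lambda/mu
= 8/12
= 0.6667

0.6667
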